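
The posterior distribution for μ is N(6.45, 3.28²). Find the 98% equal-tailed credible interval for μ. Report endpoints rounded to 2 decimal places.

[-1.18, 14.08]

The posterior is symmetric, so the 98% equal-tailed interval is μ = 6.45 ± z·3.28 with z = 2.326.
Half-width: 2.326 × 3.28 = 7.63.
6.45 − 7.63 = -1.18; 6.45 + 7.63 = 14.08.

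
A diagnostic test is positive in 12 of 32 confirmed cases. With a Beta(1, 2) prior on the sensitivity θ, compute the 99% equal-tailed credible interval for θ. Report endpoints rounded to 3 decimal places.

[0.183, 0.587]

Posterior: Beta(1+12, 2+20) = Beta(13, 22).
Equal-tailed 99% interval: the 0.005 and 0.995 quantiles of Beta(13, 22).
Posterior mean ≈ 0.371, SD ≈ 0.081; a Normal approximation gives roughly [0.164, 0.579].
Exact: F⁻¹(0.005) = 0.183; F⁻¹(0.995) = 0.587.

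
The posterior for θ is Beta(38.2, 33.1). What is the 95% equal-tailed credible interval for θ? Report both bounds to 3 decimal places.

Posterior: Beta(38.2, 33.1).
Equal-tailed 95% interval: the 0.025 and 0.975 quantiles of Beta(38.2, 33.1).
Posterior mean ≈ 0.536, SD ≈ 0.059; a Normal approximation gives roughly [0.421, 0.651].
Exact: F⁻¹(0.025) = 0.420; F⁻¹(0.975) = 0.649.

[0.420, 0.649]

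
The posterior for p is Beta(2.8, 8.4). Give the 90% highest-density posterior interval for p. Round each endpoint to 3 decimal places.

The posterior is unimodal and skewed, so the HPD interval has equal density at both endpoints and is the shortest 90% interval.
Solving f(0.050) = f(0.439) with F(0.439) − F(0.050) = 0.90 gives [0.050, 0.439].
For comparison, the equal-tailed interval is [0.074, 0.478]; the HPD is narrower and shifted toward the mode.

[0.050, 0.439]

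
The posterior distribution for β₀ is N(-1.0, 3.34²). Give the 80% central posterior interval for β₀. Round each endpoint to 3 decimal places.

The posterior is symmetric, so the 80% equal-tailed interval is β₀ = -1.0 ± z·3.34 with z = 1.282.
Half-width: 1.282 × 3.34 = 4.280.
-1.0 − 4.280 = -5.280; -1.0 + 4.280 = 3.280.

[-5.280, 3.280]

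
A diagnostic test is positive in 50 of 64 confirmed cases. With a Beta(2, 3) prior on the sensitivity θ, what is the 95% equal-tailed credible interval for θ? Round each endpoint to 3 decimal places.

Posterior: Beta(2+50, 3+14) = Beta(52, 17).
Equal-tailed 95% interval: the 0.025 and 0.975 quantiles of Beta(52, 17).
Posterior mean ≈ 0.754, SD ≈ 0.052; a Normal approximation gives roughly [0.653, 0.855].
Exact: F⁻¹(0.025) = 0.646; F⁻¹(0.975) = 0.847.

[0.646, 0.847]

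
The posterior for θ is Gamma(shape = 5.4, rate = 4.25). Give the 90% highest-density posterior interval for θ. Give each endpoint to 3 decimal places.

The posterior is unimodal and skewed, so the HPD interval has equal density at both endpoints and is the shortest 90% interval.
Solving f(0.412) = f(2.096) with F(2.096) − F(0.412) = 0.90 gives [0.412, 2.096].
For comparison, the equal-tailed interval is [0.523, 2.283]; the HPD is narrower and shifted toward the mode.

[0.412, 2.096]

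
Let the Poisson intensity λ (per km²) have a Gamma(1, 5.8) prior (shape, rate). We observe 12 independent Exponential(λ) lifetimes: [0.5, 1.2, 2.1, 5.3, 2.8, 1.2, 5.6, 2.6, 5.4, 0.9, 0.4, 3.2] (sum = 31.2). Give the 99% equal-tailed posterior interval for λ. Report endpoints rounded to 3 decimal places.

[0.151, 0.653]

Posterior: Gamma(1+12, 5.8+31.2) = Gamma(13, 37.0) (shape, rate).
Equal-tailed 99% interval: Gamma(13, 37.0) quantiles at 0.005 and 0.995.
Posterior mean ≈ 0.351, SD ≈ 0.097; a Normal approximation gives roughly [0.100, 0.602].
Exact: lower = 0.151; upper = 0.653.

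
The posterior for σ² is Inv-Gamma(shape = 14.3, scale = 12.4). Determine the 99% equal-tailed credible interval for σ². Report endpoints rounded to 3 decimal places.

[0.479, 1.929]

Inverse-Gamma(14.3, 12.4) quantiles: F⁻¹(0.005) and F⁻¹(0.995).
Equivalently, 1/σ² ~ Gamma(14.3, rate = 12.4); invert its 0.995 and 0.005 quantiles.
Posterior mean ≈ 0.932, SD ≈ 0.266; a Normal approximation gives roughly [0.248, 1.617].
Exact: lower = 0.479; upper = 1.929.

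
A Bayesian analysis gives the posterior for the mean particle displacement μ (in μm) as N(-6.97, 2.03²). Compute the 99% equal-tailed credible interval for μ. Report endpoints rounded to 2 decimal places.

The posterior is symmetric, so the 99% equal-tailed interval is μ = -6.97 ± z·2.03 with z = 2.576.
Half-width: 2.576 × 2.03 = 5.23.
-6.97 − 5.23 = -12.20; -6.97 + 5.23 = -1.74.

[-12.20, -1.74]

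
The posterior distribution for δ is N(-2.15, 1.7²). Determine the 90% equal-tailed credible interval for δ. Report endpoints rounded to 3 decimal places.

[-4.946, 0.646]

The posterior is symmetric, so the 90% equal-tailed interval is δ = -2.15 ± z·1.7 with z = 1.645.
Half-width: 1.645 × 1.7 = 2.796.
-2.15 − 2.796 = -4.946; -2.15 + 2.796 = 0.646.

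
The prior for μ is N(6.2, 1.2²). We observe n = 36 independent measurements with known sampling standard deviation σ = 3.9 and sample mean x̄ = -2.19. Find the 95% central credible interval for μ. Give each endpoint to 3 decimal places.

Posterior precision = 1/1.2² + 36/3.9² = 0.6944 + 2.3669 = 3.0613, so posterior SD = 0.5715.
Posterior mean = (6.2/1.2² + 36·-2.19/3.9²) / 3.0613 = -0.2868.
Interval: -0.2868 ± 1.960 × 0.5715 → [-1.407, 0.833].

[-1.407, 0.833]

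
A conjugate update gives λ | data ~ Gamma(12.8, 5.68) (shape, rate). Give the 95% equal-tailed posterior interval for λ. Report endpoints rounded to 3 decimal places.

[1.193, 3.646]

Posterior: Gamma(shape 12.8, rate 5.68).
Equal-tailed 95% interval: Gamma(12.8, 5.68) quantiles at 0.025 and 0.975.
Posterior mean ≈ 2.254, SD ≈ 0.630; a Normal approximation gives roughly [1.019, 3.488].
Exact: lower = 1.193; upper = 3.646.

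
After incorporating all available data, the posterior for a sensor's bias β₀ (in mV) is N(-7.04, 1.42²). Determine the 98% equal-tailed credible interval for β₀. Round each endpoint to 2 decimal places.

[-10.34, -3.74]

The posterior is symmetric, so the 98% equal-tailed interval is β₀ = -7.04 ± z·1.42 with z = 2.326.
Half-width: 2.326 × 1.42 = 3.30.
-7.04 − 3.30 = -10.34; -7.04 + 3.30 = -3.74.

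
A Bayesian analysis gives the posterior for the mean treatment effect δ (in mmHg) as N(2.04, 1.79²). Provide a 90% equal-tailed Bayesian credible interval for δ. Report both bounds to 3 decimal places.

[-0.904, 4.984]

The posterior is symmetric, so the 90% equal-tailed interval is δ = 2.04 ± z·1.79 with z = 1.645.
Half-width: 1.645 × 1.79 = 2.944.
2.04 − 2.944 = -0.904; 2.04 + 2.944 = 4.984.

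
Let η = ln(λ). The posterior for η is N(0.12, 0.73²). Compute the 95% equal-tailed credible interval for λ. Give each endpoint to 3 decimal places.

[0.270, 4.715]

On the log scale the 95% interval is 0.12 ± 1.960 × 0.73 = [-1.3108, 1.5508].
Exponentiate: [e^-1.3108, e^1.5508] = [0.270, 4.715].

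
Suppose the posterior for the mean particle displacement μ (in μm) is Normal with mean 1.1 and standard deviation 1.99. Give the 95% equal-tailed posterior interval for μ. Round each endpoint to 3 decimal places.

[-2.800, 5.000]

The posterior is symmetric, so the 95% equal-tailed interval is μ = 1.1 ± z·1.99 with z = 1.960.
Half-width: 1.960 × 1.99 = 3.900.
1.1 − 3.900 = -2.800; 1.1 + 3.900 = 5.000.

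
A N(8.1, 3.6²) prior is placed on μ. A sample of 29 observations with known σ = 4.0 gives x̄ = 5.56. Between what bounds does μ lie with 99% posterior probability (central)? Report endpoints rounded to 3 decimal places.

[3.790, 7.538]

Posterior precision = 1/3.6² + 29/4.0² = 0.0772 + 1.8125 = 1.8897, so posterior SD = 0.7275.
Posterior mean = (8.1/3.6² + 29·5.56/4.0²) / 1.8897 = 5.6637.
Interval: 5.6637 ± 2.576 × 0.7275 → [3.790, 7.538].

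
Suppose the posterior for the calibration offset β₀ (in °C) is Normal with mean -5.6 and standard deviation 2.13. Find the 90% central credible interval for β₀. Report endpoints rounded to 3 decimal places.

The posterior is symmetric, so the 90% equal-tailed interval is β₀ = -5.6 ± z·2.13 with z = 1.645.
Half-width: 1.645 × 2.13 = 3.504.
-5.6 − 3.504 = -9.104; -5.6 + 3.504 = -2.096.

[-9.104, -2.096]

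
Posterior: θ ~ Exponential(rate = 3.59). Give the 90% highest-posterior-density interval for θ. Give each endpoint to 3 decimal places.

[0.000, 0.641]

The exponential density is strictly decreasing on [0, ∞), so the HPD interval is anchored at 0: [0, q] with P(θ ≤ q) = 0.90.
q = −ln(1 − 0.90) / 3.59 = 2.3026 / 3.59 = 0.641.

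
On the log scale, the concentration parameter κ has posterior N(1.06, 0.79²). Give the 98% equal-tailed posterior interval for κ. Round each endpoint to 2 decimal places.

On the log scale the 98% interval is 1.06 ± 2.326 × 0.79 = [-0.7778, 2.8978].
Exponentiate: [e^-0.7778, e^2.8978] = [0.46, 18.13].

[0.46, 18.13]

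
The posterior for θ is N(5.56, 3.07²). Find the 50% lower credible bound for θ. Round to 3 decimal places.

Need L with P(θ ≥ L) = 0.50: L = 5.56 − z_{0.5}·3.07.
z = 0.000; L = 5.56 − 0.000 × 3.07 = 5.560.

5.560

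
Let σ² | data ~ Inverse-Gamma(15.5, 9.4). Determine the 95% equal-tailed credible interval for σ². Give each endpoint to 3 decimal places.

[0.390, 1.072]

Inverse-Gamma(15.5, 9.4) quantiles: F⁻¹(0.025) and F⁻¹(0.975).
Equivalently, 1/σ² ~ Gamma(15.5, rate = 9.4); invert its 0.975 and 0.025 quantiles.
Posterior mean ≈ 0.648, SD ≈ 0.176; a Normal approximation gives roughly [0.302, 0.994].
Exact: lower = 0.390; upper = 1.072.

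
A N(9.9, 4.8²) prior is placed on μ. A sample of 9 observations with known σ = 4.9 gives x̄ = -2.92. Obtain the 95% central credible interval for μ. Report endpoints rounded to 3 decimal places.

[-4.620, 1.441]

Posterior precision = 1/4.8² + 9/4.9² = 0.0434 + 0.3748 = 0.4182, so posterior SD = 1.5463.
Posterior mean = (9.9/4.8² + 9·-2.92/4.9²) / 0.4182 = -1.5896.
Interval: -1.5896 ± 1.960 × 1.5463 → [-4.620, 1.441].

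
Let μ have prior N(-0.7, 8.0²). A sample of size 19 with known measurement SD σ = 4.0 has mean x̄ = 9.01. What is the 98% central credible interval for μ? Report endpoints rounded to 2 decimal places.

Posterior precision = 1/8.0² + 19/4.0² = 0.0156 + 1.1875 = 1.2031, so posterior SD = 0.9117.
Posterior mean = (-0.7/8.0² + 19·9.01/4.0²) / 1.2031 = 8.8839.
Interval: 8.8839 ± 2.326 × 0.9117 → [6.76, 11.00].

[6.76, 11.00]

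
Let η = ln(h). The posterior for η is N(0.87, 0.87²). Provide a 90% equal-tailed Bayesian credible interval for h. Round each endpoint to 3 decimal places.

On the log scale the 90% interval is 0.87 ± 1.645 × 0.87 = [-0.5610, 2.3010].
Exponentiate: [e^-0.5610, e^2.3010] = [0.571, 9.984].

[0.571, 9.984]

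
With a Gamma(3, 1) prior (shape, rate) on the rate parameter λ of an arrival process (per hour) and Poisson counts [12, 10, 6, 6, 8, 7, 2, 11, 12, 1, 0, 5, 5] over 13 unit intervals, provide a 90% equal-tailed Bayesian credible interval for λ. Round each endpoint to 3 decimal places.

[5.226, 7.427]

Posterior: Gamma(3+85, 1+13) = Gamma(88, 14) (shape, rate).
Equal-tailed 90% interval: Gamma(88, 14) quantiles at 0.05 and 0.95.
Posterior mean ≈ 6.286, SD ≈ 0.670; a Normal approximation gives roughly [5.184, 7.388].
Exact: lower = 5.226; upper = 7.427.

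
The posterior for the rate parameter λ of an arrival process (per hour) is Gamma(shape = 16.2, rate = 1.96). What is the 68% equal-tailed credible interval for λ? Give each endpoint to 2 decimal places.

Posterior: Gamma(shape 16.2, rate 1.96).
Equal-tailed 68% interval: Gamma(16.2, 1.96) quantiles at 0.16 and 0.84.
Posterior mean ≈ 8.27, SD ≈ 2.05; a Normal approximation gives roughly [6.22, 10.31].
Exact: lower = 6.24; upper = 10.28.

[6.24, 10.28]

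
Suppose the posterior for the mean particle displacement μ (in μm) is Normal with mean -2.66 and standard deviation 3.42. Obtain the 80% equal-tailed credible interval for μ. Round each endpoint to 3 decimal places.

The posterior is symmetric, so the 80% equal-tailed interval is μ = -2.66 ± z·3.42 with z = 1.282.
Half-width: 1.282 × 3.42 = 4.383.
-2.66 − 4.383 = -7.043; -2.66 + 4.383 = 1.723.

[-7.043, 1.723]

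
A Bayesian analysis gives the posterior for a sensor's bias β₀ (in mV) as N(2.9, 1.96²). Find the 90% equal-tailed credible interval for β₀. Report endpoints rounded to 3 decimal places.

The posterior is symmetric, so the 90% equal-tailed interval is β₀ = 2.9 ± z·1.96 with z = 1.645.
Half-width: 1.645 × 1.96 = 3.224.
2.9 − 3.224 = -0.324; 2.9 + 3.224 = 6.124.

[-0.324, 6.124]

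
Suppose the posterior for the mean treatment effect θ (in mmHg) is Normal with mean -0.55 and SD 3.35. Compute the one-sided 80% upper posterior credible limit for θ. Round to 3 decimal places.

2.269

Need U with P(θ ≤ U) = 0.80: U = -0.55 + z_{0.2}·3.35.
z = 0.842; U = -0.55 + 0.842 × 3.35 = 2.269.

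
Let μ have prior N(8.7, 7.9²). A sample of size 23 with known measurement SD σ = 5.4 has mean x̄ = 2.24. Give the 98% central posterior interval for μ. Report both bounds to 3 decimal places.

[-0.225, 4.962]

Posterior precision = 1/7.9² + 23/5.4² = 0.0160 + 0.7888 = 0.8048, so posterior SD = 1.1147.
Posterior mean = (8.7/7.9² + 23·2.24/5.4²) / 0.8048 = 2.3686.
Interval: 2.3686 ± 2.326 × 1.1147 → [-0.225, 4.962].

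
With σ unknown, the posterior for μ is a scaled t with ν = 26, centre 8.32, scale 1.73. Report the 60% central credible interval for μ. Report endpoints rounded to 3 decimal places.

[6.840, 9.800]

The t_26 distribution is symmetric; the 60% interval is 8.32 ± t·1.73 with t_{0.8,26} = 0.856.
Half-width: 0.856 × 1.73 = 1.480.
8.32 − 1.480 = 6.840; 8.32 + 1.480 = 9.800.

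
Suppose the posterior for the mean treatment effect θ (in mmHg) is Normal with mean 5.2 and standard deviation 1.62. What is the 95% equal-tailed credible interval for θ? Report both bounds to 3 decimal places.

The posterior is symmetric, so the 95% equal-tailed interval is θ = 5.2 ± z·1.62 with z = 1.960.
Half-width: 1.960 × 1.62 = 3.175.
5.2 − 3.175 = 2.025; 5.2 + 3.175 = 8.375.

[2.025, 8.375]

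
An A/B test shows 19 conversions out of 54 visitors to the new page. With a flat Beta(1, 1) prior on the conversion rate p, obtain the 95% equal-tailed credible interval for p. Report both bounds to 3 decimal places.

Posterior: Beta(1+19, 1+35) = Beta(20, 36).
Equal-tailed 95% interval: the 0.025 and 0.975 quantiles of Beta(20, 36).
Posterior mean ≈ 0.357, SD ≈ 0.063; a Normal approximation gives roughly [0.233, 0.482].
Exact: F⁻¹(0.025) = 0.238; F⁻¹(0.975) = 0.486.

[0.238, 0.486]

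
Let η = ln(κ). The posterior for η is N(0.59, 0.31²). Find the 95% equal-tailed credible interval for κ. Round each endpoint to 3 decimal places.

On the log scale the 95% interval is 0.59 ± 1.960 × 0.31 = [-0.0176, 1.1976].
Exponentiate: [e^-0.0176, e^1.1976] = [0.983, 3.312].

[0.983, 3.312]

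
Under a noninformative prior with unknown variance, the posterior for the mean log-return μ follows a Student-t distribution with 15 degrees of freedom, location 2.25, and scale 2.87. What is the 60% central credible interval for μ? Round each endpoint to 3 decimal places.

The t_15 distribution is symmetric; the 60% interval is 2.25 ± t·2.87 with t_{0.8,15} = 0.866.
Half-width: 0.866 × 2.87 = 2.486.
2.25 − 2.486 = -0.236; 2.25 + 2.486 = 4.736.

[-0.236, 4.736]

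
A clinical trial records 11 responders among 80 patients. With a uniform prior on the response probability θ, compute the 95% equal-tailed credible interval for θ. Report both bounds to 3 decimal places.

Posterior: Beta(1+11, 1+69) = Beta(12, 70).
Equal-tailed 95% interval: the 0.025 and 0.975 quantiles of Beta(12, 70).
Posterior mean ≈ 0.146, SD ≈ 0.039; a Normal approximation gives roughly [0.070, 0.222].
Exact: F⁻¹(0.025) = 0.079; F⁻¹(0.975) = 0.230.

[0.079, 0.230]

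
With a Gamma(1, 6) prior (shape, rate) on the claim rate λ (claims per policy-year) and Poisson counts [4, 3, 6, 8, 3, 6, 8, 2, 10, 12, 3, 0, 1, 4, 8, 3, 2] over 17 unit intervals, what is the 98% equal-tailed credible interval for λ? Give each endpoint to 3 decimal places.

Posterior: Gamma(1+83, 6+17) = Gamma(84, 23) (shape, rate).
Equal-tailed 98% interval: Gamma(84, 23) quantiles at 0.01 and 0.99.
Posterior mean ≈ 3.652, SD ≈ 0.398; a Normal approximation gives roughly [2.725, 4.579].
Exact: lower = 2.790; upper = 4.643.

[2.790, 4.643]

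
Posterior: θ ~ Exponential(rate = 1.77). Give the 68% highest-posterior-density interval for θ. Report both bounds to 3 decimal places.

The exponential density is strictly decreasing on [0, ∞), so the HPD interval is anchored at 0: [0, q] with P(θ ≤ q) = 0.68.
q = −ln(1 − 0.68) / 1.77 = 1.1394 / 1.77 = 0.644.

[0.000, 0.644]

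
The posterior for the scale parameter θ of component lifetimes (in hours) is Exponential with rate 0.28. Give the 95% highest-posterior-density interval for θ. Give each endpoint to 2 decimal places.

[0.00, 10.70]

The exponential density is strictly decreasing on [0, ∞), so the HPD interval is anchored at 0: [0, q] with P(θ ≤ q) = 0.95.
q = −ln(1 − 0.95) / 0.28 = 2.9957 / 0.28 = 10.70.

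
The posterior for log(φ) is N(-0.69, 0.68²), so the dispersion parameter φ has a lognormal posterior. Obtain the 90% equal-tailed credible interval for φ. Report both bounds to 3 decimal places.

[0.164, 1.535]

On the log scale the 90% interval is -0.69 ± 1.645 × 0.68 = [-1.8085, 0.4285].
Exponentiate: [e^-1.8085, e^0.4285] = [0.164, 1.535].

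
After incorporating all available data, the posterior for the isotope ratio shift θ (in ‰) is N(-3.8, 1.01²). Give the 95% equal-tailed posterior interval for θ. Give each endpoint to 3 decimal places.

The posterior is symmetric, so the 95% equal-tailed interval is θ = -3.8 ± z·1.01 with z = 1.960.
Half-width: 1.960 × 1.01 = 1.980.
-3.8 − 1.980 = -5.780; -3.8 + 1.980 = -1.820.

[-5.780, -1.820]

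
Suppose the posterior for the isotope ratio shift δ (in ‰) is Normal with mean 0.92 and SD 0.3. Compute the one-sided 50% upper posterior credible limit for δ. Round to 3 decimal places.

Need U with P(δ ≤ U) = 0.50: U = 0.92 + z_{0.5}·0.3.
z = 0.000; U = 0.92 + 0.000 × 0.3 = 0.920.

0.920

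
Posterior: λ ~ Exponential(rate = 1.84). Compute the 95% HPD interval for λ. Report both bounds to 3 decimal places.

[0.000, 1.628]

The exponential density is strictly decreasing on [0, ∞), so the HPD interval is anchored at 0: [0, q] with P(λ ≤ q) = 0.95.
q = −ln(1 − 0.95) / 1.84 = 2.9957 / 1.84 = 1.628.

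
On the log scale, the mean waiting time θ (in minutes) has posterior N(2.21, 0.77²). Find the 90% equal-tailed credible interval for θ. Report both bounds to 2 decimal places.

On the log scale the 90% interval is 2.21 ± 1.645 × 0.77 = [0.9435, 3.4765].
Exponentiate: [e^0.9435, e^3.4765] = [2.57, 32.35].

[2.57, 32.35]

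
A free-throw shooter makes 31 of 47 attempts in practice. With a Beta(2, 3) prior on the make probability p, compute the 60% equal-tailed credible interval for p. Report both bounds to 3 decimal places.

[0.579, 0.691]

Posterior: Beta(2+31, 3+16) = Beta(33, 19).
Equal-tailed 60% interval: the 0.2 and 0.8 quantiles of Beta(33, 19).
Posterior mean ≈ 0.635, SD ≈ 0.066; a Normal approximation gives roughly [0.579, 0.690].
Exact: F⁻¹(0.2) = 0.579; F⁻¹(0.8) = 0.691.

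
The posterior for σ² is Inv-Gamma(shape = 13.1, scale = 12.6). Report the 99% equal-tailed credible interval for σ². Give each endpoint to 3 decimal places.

Inverse-Gamma(13.1, 12.6) quantiles: F⁻¹(0.005) and F⁻¹(0.995).
Equivalently, 1/σ² ~ Gamma(13.1, rate = 12.6); invert its 0.995 and 0.005 quantiles.
Posterior mean ≈ 1.041, SD ≈ 0.313; a Normal approximation gives roughly [0.236, 1.846].
Exact: lower = 0.519; upper = 2.232.

[0.519, 2.232]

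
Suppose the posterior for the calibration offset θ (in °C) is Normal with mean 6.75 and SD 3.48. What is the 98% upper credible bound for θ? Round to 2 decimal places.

Need U with P(θ ≤ U) = 0.98: U = 6.75 + z_{0.02}·3.48.
z = 2.054; U = 6.75 + 2.054 × 3.48 = 13.90.

13.90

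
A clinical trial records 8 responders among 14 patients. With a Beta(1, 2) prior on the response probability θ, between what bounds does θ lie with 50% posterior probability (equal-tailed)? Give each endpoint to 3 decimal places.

Posterior: Beta(1+8, 2+6) = Beta(9, 8).
Equal-tailed 50% interval: the 0.25 and 0.75 quantiles of Beta(9, 8).
Posterior mean ≈ 0.529, SD ≈ 0.118; a Normal approximation gives roughly [0.450, 0.609].
Exact: F⁻¹(0.25) = 0.448; F⁻¹(0.75) = 0.612.

[0.448, 0.612]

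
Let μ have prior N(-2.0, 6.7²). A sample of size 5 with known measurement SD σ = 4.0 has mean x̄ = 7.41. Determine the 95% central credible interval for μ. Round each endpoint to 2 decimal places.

Posterior precision = 1/6.7² + 5/4.0² = 0.0223 + 0.3125 = 0.3348, so posterior SD = 1.7283.
Posterior mean = (-2.0/6.7² + 5·7.41/4.0²) / 0.3348 = 6.7838.
Interval: 6.7838 ± 1.960 × 1.7283 → [3.40, 10.17].

[3.40, 10.17]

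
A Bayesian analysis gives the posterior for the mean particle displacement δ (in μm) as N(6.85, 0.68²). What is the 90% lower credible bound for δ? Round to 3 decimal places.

5.979

Need L with P(δ ≥ L) = 0.90: L = 6.85 − z_{0.1}·0.68.
z = 1.282; L = 6.85 − 1.282 × 0.68 = 5.979.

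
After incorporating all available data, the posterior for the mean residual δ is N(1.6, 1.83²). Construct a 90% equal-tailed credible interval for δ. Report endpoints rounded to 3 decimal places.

[-1.410, 4.610]

The posterior is symmetric, so the 90% equal-tailed interval is δ = 1.6 ± z·1.83 with z = 1.645.
Half-width: 1.645 × 1.83 = 3.010.
1.6 − 3.010 = -1.410; 1.6 + 3.010 = 4.610.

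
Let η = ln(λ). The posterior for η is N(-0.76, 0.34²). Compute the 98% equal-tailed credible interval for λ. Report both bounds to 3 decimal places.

[0.212, 1.031]

On the log scale the 98% interval is -0.76 ± 2.326 × 0.34 = [-1.5510, 0.0310].
Exponentiate: [e^-1.5510, e^0.0310] = [0.212, 1.031].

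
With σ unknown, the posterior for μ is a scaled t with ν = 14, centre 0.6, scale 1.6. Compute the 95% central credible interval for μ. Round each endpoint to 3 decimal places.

The t_14 distribution is symmetric; the 95% interval is 0.6 ± t·1.6 with t_{0.975,14} = 2.145.
Half-width: 2.145 × 1.6 = 3.432.
0.6 − 3.432 = -2.832; 0.6 + 3.432 = 4.032.

[-2.832, 4.032]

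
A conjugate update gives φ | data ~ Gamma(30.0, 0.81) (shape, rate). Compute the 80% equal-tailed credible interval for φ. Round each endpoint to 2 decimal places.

[28.68, 45.92]

Posterior: Gamma(shape 30.0, rate 0.81).
Equal-tailed 80% interval: Gamma(30.0, 0.81) quantiles at 0.1 and 0.9.
Posterior mean ≈ 37.04, SD ≈ 6.76; a Normal approximation gives roughly [28.37, 45.70].
Exact: lower = 28.68; upper = 45.92.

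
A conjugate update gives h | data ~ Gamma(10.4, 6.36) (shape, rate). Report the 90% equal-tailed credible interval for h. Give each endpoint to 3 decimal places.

[0.900, 2.549]

Posterior: Gamma(shape 10.4, rate 6.36).
Equal-tailed 90% interval: Gamma(10.4, 6.36) quantiles at 0.05 and 0.95.
Posterior mean ≈ 1.635, SD ≈ 0.507; a Normal approximation gives roughly [0.801, 2.469].
Exact: lower = 0.900; upper = 2.549.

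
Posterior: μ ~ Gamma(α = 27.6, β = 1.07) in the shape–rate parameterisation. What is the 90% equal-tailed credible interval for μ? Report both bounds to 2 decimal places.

Posterior: Gamma(shape 27.6, rate 1.07).
Equal-tailed 90% interval: Gamma(27.6, 1.07) quantiles at 0.05 and 0.95.
Posterior mean ≈ 25.79, SD ≈ 4.91; a Normal approximation gives roughly [17.72, 33.87].
Exact: lower = 18.28; upper = 34.37.

[18.28, 34.37]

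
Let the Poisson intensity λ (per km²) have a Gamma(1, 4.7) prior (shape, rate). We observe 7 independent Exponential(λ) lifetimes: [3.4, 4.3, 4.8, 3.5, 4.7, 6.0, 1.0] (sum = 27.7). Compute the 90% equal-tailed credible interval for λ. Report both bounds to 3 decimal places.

[0.123, 0.406]

Posterior: Gamma(1+7, 4.7+27.7) = Gamma(8, 32.4) (shape, rate).
Equal-tailed 90% interval: Gamma(8, 32.4) quantiles at 0.05 and 0.95.
Posterior mean ≈ 0.247, SD ≈ 0.087; a Normal approximation gives roughly [0.103, 0.391].
Exact: lower = 0.123; upper = 0.406.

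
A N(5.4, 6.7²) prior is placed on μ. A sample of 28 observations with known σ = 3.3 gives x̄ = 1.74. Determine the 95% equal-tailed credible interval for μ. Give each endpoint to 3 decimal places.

Posterior precision = 1/6.7² + 28/3.3² = 0.0223 + 2.5712 = 2.5934, so posterior SD = 0.6210.
Posterior mean = (5.4/6.7² + 28·1.74/3.3²) / 2.5934 = 1.7714.
Interval: 1.7714 ± 1.960 × 0.6210 → [0.554, 2.988].

[0.554, 2.988]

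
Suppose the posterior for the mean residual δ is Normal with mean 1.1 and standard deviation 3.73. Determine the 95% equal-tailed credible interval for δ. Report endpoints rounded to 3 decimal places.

The posterior is symmetric, so the 95% equal-tailed interval is δ = 1.1 ± z·3.73 with z = 1.960.
Half-width: 1.960 × 3.73 = 7.311.
1.1 − 7.311 = -6.211; 1.1 + 7.311 = 8.411.

[-6.211, 8.411]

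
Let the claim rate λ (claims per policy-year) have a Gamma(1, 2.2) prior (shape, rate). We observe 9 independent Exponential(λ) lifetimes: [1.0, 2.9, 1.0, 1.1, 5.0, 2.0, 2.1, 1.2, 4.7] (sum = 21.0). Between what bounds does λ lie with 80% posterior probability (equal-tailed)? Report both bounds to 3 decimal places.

[0.268, 0.612]

Posterior: Gamma(1+9, 2.2+21.0) = Gamma(10, 23.2) (shape, rate).
Equal-tailed 80% interval: Gamma(10, 23.2) quantiles at 0.1 and 0.9.
Posterior mean ≈ 0.431, SD ≈ 0.136; a Normal approximation gives roughly [0.256, 0.606].
Exact: lower = 0.268; upper = 0.612.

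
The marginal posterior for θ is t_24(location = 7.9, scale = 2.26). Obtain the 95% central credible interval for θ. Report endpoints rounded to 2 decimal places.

[3.24, 12.56]

The t_24 distribution is symmetric; the 95% interval is 7.9 ± t·2.26 with t_{0.975,24} = 2.064.
Half-width: 2.064 × 2.26 = 4.66.
7.9 − 4.66 = 3.24; 7.9 + 4.66 = 12.56.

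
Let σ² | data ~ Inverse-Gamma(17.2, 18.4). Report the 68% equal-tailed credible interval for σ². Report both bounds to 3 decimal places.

Inverse-Gamma(17.2, 18.4) quantiles: F⁻¹(0.16) and F⁻¹(0.84).
Equivalently, 1/σ² ~ Gamma(17.2, rate = 18.4); invert its 0.84 and 0.16 quantiles.
Posterior mean ≈ 1.136, SD ≈ 0.291; a Normal approximation gives roughly [0.846, 1.426].
Exact: lower = 0.865; upper = 1.403.

[0.865, 1.403]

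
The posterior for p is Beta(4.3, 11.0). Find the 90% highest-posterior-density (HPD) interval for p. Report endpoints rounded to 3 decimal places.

[0.098, 0.457]

The posterior is unimodal and skewed, so the HPD interval has equal density at both endpoints and is the shortest 90% interval.
Solving f(0.098) = f(0.457) with F(0.457) − F(0.098) = 0.90 gives [0.098, 0.457].
For comparison, the equal-tailed interval is [0.115, 0.480]; the HPD is narrower and shifted toward the mode.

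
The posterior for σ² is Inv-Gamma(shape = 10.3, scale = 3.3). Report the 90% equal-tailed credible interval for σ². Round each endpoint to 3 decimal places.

[0.205, 0.584]

Inverse-Gamma(10.3, 3.3) quantiles: F⁻¹(0.05) and F⁻¹(0.95).
Equivalently, 1/σ² ~ Gamma(10.3, rate = 3.3); invert its 0.95 and 0.05 quantiles.
Posterior mean ≈ 0.355, SD ≈ 0.123; a Normal approximation gives roughly [0.152, 0.557].
Exact: lower = 0.205; upper = 0.584.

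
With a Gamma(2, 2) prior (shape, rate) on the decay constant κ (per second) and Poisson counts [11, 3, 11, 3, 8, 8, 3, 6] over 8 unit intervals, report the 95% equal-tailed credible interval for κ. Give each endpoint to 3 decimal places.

Posterior: Gamma(2+53, 2+8) = Gamma(55, 10) (shape, rate).
Equal-tailed 95% interval: Gamma(55, 10) quantiles at 0.025 and 0.975.
Posterior mean ≈ 5.500, SD ≈ 0.742; a Normal approximation gives roughly [4.046, 6.954].
Exact: lower = 4.143; upper = 7.046.

[4.143, 7.046]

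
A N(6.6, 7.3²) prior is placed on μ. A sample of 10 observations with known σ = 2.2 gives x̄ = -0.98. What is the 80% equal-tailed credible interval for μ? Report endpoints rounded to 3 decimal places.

Posterior precision = 1/7.3² + 10/2.2² = 0.0188 + 2.0661 = 2.0849, so posterior SD = 0.6926.
Posterior mean = (6.6/7.3² + 10·-0.98/2.2²) / 2.0849 = -0.9118.
Interval: -0.9118 ± 1.282 × 0.6926 → [-1.799, -0.024].

[-1.799, -0.024]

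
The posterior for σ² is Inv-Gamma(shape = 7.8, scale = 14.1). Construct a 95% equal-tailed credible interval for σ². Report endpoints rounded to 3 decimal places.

Inverse-Gamma(7.8, 14.1) quantiles: F⁻¹(0.025) and F⁻¹(0.975).
Equivalently, 1/σ² ~ Gamma(7.8, rate = 14.1); invert its 0.975 and 0.025 quantiles.
Posterior mean ≈ 2.074, SD ≈ 0.861; a Normal approximation gives roughly [0.386, 3.761].
Exact: lower = 0.996; upper = 4.242.

[0.996, 4.242]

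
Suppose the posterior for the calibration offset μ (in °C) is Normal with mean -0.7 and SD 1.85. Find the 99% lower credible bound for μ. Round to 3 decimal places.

-5.004

Need L with P(μ ≥ L) = 0.99: L = -0.7 − z_{0.01}·1.85.
z = 2.326; L = -0.7 − 2.326 × 1.85 = -5.004.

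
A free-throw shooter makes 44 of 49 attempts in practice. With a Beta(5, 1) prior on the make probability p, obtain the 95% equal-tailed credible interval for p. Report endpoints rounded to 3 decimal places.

[0.797, 0.958]

Posterior: Beta(5+44, 1+5) = Beta(49, 6).
Equal-tailed 95% interval: the 0.025 and 0.975 quantiles of Beta(49, 6).
Posterior mean ≈ 0.891, SD ≈ 0.042; a Normal approximation gives roughly [0.809, 0.973].
Exact: F⁻¹(0.025) = 0.797; F⁻¹(0.975) = 0.958.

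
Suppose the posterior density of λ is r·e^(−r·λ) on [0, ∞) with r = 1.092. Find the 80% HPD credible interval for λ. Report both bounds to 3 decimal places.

The exponential density is strictly decreasing on [0, ∞), so the HPD interval is anchored at 0: [0, q] with P(λ ≤ q) = 0.80.
q = −ln(1 − 0.80) / 1.092 = 1.6094 / 1.092 = 1.474.

[0.000, 1.474]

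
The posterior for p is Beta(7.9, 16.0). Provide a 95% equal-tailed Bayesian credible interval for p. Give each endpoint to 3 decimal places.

[0.161, 0.527]

Posterior: Beta(7.9, 16.0).
Equal-tailed 95% interval: the 0.025 and 0.975 quantiles of Beta(7.9, 16.0).
Posterior mean ≈ 0.331, SD ≈ 0.094; a Normal approximation gives roughly [0.146, 0.515].
Exact: F⁻¹(0.025) = 0.161; F⁻¹(0.975) = 0.527.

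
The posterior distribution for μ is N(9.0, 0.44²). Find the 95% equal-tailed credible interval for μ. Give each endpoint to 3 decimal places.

The posterior is symmetric, so the 95% equal-tailed interval is μ = 9.0 ± z·0.44 with z = 1.960.
Half-width: 1.960 × 0.44 = 0.862.
9.0 − 0.862 = 8.138; 9.0 + 0.862 = 9.862.

[8.138, 9.862]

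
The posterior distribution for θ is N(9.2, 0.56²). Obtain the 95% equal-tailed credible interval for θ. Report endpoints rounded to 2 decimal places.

The posterior is symmetric, so the 95% equal-tailed interval is θ = 9.2 ± z·0.56 with z = 1.960.
Half-width: 1.960 × 0.56 = 1.10.
9.2 − 1.10 = 8.10; 9.2 + 1.10 = 10.30.

[8.10, 10.30]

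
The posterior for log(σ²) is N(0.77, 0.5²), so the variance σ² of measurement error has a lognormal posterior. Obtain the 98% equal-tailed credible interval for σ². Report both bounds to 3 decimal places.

[0.675, 6.911]

On the log scale the 98% interval is 0.77 ± 2.326 × 0.5 = [-0.3932, 1.9332].
Exponentiate: [e^-0.3932, e^1.9332] = [0.675, 6.911].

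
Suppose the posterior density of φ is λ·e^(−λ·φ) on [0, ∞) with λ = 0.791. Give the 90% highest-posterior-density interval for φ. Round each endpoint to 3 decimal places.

The exponential density is strictly decreasing on [0, ∞), so the HPD interval is anchored at 0: [0, q] with P(φ ≤ q) = 0.90.
q = −ln(1 − 0.90) / 0.791 = 2.3026 / 0.791 = 2.911.

[0.000, 2.911]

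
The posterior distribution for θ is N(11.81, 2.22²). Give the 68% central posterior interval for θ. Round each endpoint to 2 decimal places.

[9.60, 14.02]

The posterior is symmetric, so the 68% equal-tailed interval is θ = 11.81 ± z·2.22 with z = 0.994.
Half-width: 0.994 × 2.22 = 2.21.
11.81 − 2.21 = 9.60; 11.81 + 2.21 = 14.02.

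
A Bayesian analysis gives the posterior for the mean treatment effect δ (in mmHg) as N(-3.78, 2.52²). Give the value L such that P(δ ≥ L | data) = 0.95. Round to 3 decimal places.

-7.925

Need L with P(δ ≥ L) = 0.95: L = -3.78 − z_{0.05}·2.52.
z = 1.645; L = -3.78 − 1.645 × 2.52 = -7.925.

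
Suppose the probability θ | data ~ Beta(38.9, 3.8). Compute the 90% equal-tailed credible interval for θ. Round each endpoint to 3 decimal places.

Posterior: Beta(38.9, 3.8).
Equal-tailed 90% interval: the 0.05 and 0.95 quantiles of Beta(38.9, 3.8).
Posterior mean ≈ 0.911, SD ≈ 0.043; a Normal approximation gives roughly [0.840, 0.982].
Exact: F⁻¹(0.05) = 0.831; F⁻¹(0.95) = 0.969.

[0.831, 0.969]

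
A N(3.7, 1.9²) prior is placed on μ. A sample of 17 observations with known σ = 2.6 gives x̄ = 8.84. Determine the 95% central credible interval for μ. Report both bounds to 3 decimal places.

Posterior precision = 1/1.9² + 17/2.6² = 0.2770 + 2.5148 = 2.7918, so posterior SD = 0.5985.
Posterior mean = (3.7/1.9² + 17·8.84/2.6²) / 2.7918 = 8.3300.
Interval: 8.3300 ± 1.960 × 0.5985 → [7.157, 9.503].

[7.157, 9.503]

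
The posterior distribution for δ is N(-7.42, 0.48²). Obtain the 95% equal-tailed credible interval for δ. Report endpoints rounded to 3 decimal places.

The posterior is symmetric, so the 95% equal-tailed interval is δ = -7.42 ± z·0.48 with z = 1.960.
Half-width: 1.960 × 0.48 = 0.941.
-7.42 − 0.941 = -8.361; -7.42 + 0.941 = -6.479.

[-8.361, -6.479]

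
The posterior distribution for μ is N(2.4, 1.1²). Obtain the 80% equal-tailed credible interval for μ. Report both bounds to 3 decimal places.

The posterior is symmetric, so the 80% equal-tailed interval is μ = 2.4 ± z·1.1 with z = 1.282.
Half-width: 1.282 × 1.1 = 1.410.
2.4 − 1.410 = 0.990; 2.4 + 1.410 = 3.810.

[0.990, 3.810]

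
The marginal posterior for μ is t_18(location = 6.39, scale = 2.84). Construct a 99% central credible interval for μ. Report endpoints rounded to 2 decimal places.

[-1.78, 14.56]

The t_18 distribution is symmetric; the 99% interval is 6.39 ± t·2.84 with t_{0.995,18} = 2.878.
Half-width: 2.878 × 2.84 = 8.17.
6.39 − 8.17 = -1.78; 6.39 + 8.17 = 14.56.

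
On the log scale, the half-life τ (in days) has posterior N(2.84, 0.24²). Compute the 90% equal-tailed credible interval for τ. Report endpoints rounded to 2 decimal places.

On the log scale the 90% interval is 2.84 ± 1.645 × 0.24 = [2.4452, 3.2348].
Exponentiate: [e^2.4452, e^3.2348] = [11.53, 25.40].

[11.53, 25.40]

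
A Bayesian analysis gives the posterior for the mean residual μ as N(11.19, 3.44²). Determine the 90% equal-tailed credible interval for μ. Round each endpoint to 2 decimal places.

The posterior is symmetric, so the 90% equal-tailed interval is μ = 11.19 ± z·3.44 with z = 1.645.
Half-width: 1.645 × 3.44 = 5.66.
11.19 − 5.66 = 5.53; 11.19 + 5.66 = 16.85.

[5.53, 16.85]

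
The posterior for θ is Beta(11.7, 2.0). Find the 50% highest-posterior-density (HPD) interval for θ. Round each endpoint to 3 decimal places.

[0.849, 0.959]

The posterior is unimodal and skewed, so the HPD interval has equal density at both endpoints and is the shortest 50% interval.
Solving f(0.849) = f(0.959) with F(0.959) − F(0.849) = 0.50 gives [0.849, 0.959].
For comparison, the equal-tailed interval is [0.802, 0.924]; the HPD is narrower and shifted toward the mode.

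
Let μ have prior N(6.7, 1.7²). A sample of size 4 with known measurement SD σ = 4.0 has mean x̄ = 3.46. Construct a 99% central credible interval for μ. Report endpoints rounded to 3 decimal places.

Posterior precision = 1/1.7² + 4/4.0² = 0.3460 + 0.2500 = 0.5960, so posterior SD = 1.2953.
Posterior mean = (6.7/1.7² + 4·3.46/4.0²) / 0.5960 = 5.3410.
Interval: 5.3410 ± 2.576 × 1.2953 → [2.005, 8.677].

[2.005, 8.677]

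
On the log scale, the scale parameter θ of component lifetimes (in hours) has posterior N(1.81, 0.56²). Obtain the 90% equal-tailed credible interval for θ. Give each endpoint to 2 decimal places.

[2.43, 15.35]

On the log scale the 90% interval is 1.81 ± 1.645 × 0.56 = [0.8889, 2.7311].
Exponentiate: [e^0.8889, e^2.7311] = [2.43, 15.35].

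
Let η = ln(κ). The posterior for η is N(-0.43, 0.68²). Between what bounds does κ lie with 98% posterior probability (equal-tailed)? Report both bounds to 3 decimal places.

[0.134, 3.164]

On the log scale the 98% interval is -0.43 ± 2.326 × 0.68 = [-2.0119, 1.1519].
Exponentiate: [e^-2.0119, e^1.1519] = [0.134, 3.164].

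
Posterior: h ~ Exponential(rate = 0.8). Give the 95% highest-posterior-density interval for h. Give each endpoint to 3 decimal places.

[0.000, 3.745]

The exponential density is strictly decreasing on [0, ∞), so the HPD interval is anchored at 0: [0, q] with P(h ≤ q) = 0.95.
q = −ln(1 − 0.95) / 0.8 = 2.9957 / 0.8 = 3.745.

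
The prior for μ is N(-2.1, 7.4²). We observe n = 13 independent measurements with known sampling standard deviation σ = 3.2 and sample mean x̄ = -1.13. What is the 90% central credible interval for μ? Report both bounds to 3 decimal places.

Posterior precision = 1/7.4² + 13/3.2² = 0.0183 + 1.2695 = 1.2878, so posterior SD = 0.8812.
Posterior mean = (-2.1/7.4² + 13·-1.13/3.2²) / 1.2878 = -1.1438.
Interval: -1.1438 ± 1.645 × 0.8812 → [-2.593, 0.306].

[-2.593, 0.306]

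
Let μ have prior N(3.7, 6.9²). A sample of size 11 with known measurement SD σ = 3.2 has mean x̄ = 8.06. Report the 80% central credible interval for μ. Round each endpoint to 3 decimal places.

[6.752, 9.201]

Posterior precision = 1/6.9² + 11/3.2² = 0.0210 + 1.0742 = 1.0952, so posterior SD = 0.9555.
Posterior mean = (3.7/6.9² + 11·8.06/3.2²) / 1.0952 = 7.9764.
Interval: 7.9764 ± 1.282 × 0.9555 → [6.752, 9.201].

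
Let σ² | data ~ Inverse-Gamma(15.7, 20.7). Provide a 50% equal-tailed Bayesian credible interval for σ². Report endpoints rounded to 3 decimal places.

[1.140, 1.607]

Inverse-Gamma(15.7, 20.7) quantiles: F⁻¹(0.25) and F⁻¹(0.75).
Equivalently, 1/σ² ~ Gamma(15.7, rate = 20.7); invert its 0.75 and 0.25 quantiles.
Posterior mean ≈ 1.408, SD ≈ 0.380; a Normal approximation gives roughly [1.152, 1.665].
Exact: lower = 1.140; upper = 1.607.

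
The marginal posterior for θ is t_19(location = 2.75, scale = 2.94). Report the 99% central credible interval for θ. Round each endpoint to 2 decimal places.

The t_19 distribution is symmetric; the 99% interval is 2.75 ± t·2.94 with t_{0.995,19} = 2.861.
Half-width: 2.861 × 2.94 = 8.41.
2.75 − 8.41 = -5.66; 2.75 + 8.41 = 11.16.

[-5.66, 11.16]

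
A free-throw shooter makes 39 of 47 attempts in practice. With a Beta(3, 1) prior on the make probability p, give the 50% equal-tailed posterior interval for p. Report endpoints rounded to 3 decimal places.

Posterior: Beta(3+39, 1+8) = Beta(42, 9).
Equal-tailed 50% interval: the 0.25 and 0.75 quantiles of Beta(42, 9).
Posterior mean ≈ 0.824, SD ≈ 0.053; a Normal approximation gives roughly [0.788, 0.859].
Exact: F⁻¹(0.25) = 0.790; F⁻¹(0.75) = 0.862.

[0.790, 0.862]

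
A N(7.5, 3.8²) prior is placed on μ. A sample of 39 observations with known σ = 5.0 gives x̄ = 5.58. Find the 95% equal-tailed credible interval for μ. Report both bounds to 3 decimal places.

Posterior precision = 1/3.8² + 39/5.0² = 0.0693 + 1.5600 = 1.6293, so posterior SD = 0.7834.
Posterior mean = (7.5/3.8² + 39·5.58/5.0²) / 1.6293 = 5.6616.
Interval: 5.6616 ± 1.960 × 0.7834 → [4.126, 7.197].

[4.126, 7.197]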